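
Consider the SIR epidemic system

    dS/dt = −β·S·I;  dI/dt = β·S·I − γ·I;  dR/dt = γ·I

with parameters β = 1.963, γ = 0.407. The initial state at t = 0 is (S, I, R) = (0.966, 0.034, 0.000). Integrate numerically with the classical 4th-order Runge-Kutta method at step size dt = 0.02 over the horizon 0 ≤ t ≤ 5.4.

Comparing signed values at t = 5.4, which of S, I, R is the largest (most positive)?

t=0.000: state=(0.966, 0.034, 0.000)
step 1 (dt=0.02): k1=(-0.064, 0.051, 0.014), k2=(-0.065, 0.051, 0.014), k3=(-0.065, 0.051, 0.014), k4=(-0.066, 0.052, 0.014); state += dt/6·(k1+2k2+2k3+k4)
t=0.020: state=(0.965, 0.035, 0.000)
t=0.040: state=(0.963, 0.036, 0.001)
t=0.060: state=(0.962, 0.037, 0.001)
continuing one RK4 step at a time; state shown every 10 steps (Δt=0.2):
t=0.200: state=(0.951, 0.046, 0.003)
t=0.400: state=(0.932, 0.061, 0.008)
t=0.600: state=(0.906, 0.081, 0.013)
t=0.800: state=(0.874, 0.105, 0.021)
t=1.000: state=(0.834, 0.136, 0.031)
t=1.200: state=(0.785, 0.172, 0.043)
t=1.400: state=(0.728, 0.214, 0.059)
t=1.600: state=(0.663, 0.259, 0.078)
t=1.800: state=(0.594, 0.305, 0.101)
t=2.000: state=(0.522, 0.350, 0.128)
t=2.200: state=(0.451, 0.391, 0.158)
t=2.400: state=(0.384, 0.425, 0.191)
t=2.600: state=(0.324, 0.450, 0.227)
t=2.800: state=(0.270, 0.466, 0.264)
t=3.000: state=(0.225, 0.473, 0.302)
t=3.200: state=(0.187, 0.473, 0.341)
t=3.400: state=(0.155, 0.466, 0.379)
t=3.600: state=(0.130, 0.454, 0.416)
t=3.800: state=(0.109, 0.438, 0.453)
t=4.000: state=(0.092, 0.420, 0.488)
t=4.200: state=(0.078, 0.401, 0.521)
t=4.400: state=(0.067, 0.380, 0.553)
t=4.600: state=(0.058, 0.359, 0.583)
t=4.800: state=(0.051, 0.338, 0.611)
t=5.000: state=(0.045, 0.317, 0.638)
t=5.200: state=(0.039, 0.297, 0.663)
t=5.400: state=(0.035, 0.278, 0.687)
compare at T: S=0.035, I=0.278, R=0.687

largest component: R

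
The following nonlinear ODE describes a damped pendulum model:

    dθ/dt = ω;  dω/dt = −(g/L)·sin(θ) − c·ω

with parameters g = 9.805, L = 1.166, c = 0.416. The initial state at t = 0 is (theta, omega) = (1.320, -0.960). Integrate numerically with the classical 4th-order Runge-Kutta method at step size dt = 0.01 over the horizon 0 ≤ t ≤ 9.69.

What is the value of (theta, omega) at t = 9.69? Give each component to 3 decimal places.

(theta, omega) = (-0.122, -0.321)

t=0.000: state=(1.320, -0.960)
step 1 (dt=0.01): k1=(-0.960, -7.747), k2=(-0.999, -7.720), k3=(-0.999, -7.720), k4=(-1.037, -7.693); state += dt/6·(k1+2k2+2k3+k4)
t=0.010: state=(1.310, -1.037)
t=0.020: state=(1.299, -1.114)
t=0.030: state=(1.288, -1.190)
continuing one RK4 step at a time; state shown every 50 steps (Δt=0.5):
t=0.500: state=(0.085, -3.279)
t=1.000: state=(-1.027, -0.603)
t=1.500: state=(-0.490, 2.385)
t=2.000: state=(0.651, 1.419)
t=2.500: state=(0.614, -1.442)
t=3.000: state=(-0.329, -1.661)
t=3.500: state=(-0.593, 0.681)
t=4.000: state=(0.094, 1.563)
t=4.500: state=(0.506, -0.132)
t=5.000: state=(0.059, -1.308)
t=5.500: state=(-0.396, -0.228)
t=6.000: state=(-0.147, 1.005)
t=6.500: state=(0.285, 0.433)
t=7.000: state=(0.188, -0.711)
t=7.500: state=(-0.186, -0.523)
t=8.000: state=(-0.196, 0.454)
t=8.500: state=(0.105, 0.532)
t=9.000: state=(0.184, -0.246)
t=9.500: state=(-0.043, -0.490)
t=9.690: state=(-0.122, -0.321)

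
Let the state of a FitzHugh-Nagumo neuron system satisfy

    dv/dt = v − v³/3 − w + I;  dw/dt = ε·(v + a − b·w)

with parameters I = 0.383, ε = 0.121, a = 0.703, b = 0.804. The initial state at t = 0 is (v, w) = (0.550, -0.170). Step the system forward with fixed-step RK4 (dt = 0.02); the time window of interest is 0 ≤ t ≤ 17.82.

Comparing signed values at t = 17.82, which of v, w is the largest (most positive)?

largest component: w

t=0.000: state=(0.550, -0.170)
step 1 (dt=0.02): k1=(1.048, 0.168), k2=(1.053, 0.169), k3=(1.053, 0.169), k4=(1.059, 0.170); state += dt/6·(k1+2k2+2k3+k4)
t=0.020: state=(0.571, -0.167)
t=0.040: state=(0.592, -0.163)
t=0.060: state=(0.614, -0.160)
continuing one RK4 step at a time; state shown every 50 steps (Δt=1):
t=1.000: state=(1.559, 0.054)
t=2.000: state=(1.771, 0.328)
t=3.000: state=(1.688, 0.579)
t=4.000: state=(1.568, 0.794)
t=5.000: state=(1.434, 0.974)
t=6.000: state=(1.284, 1.122)
t=7.000: state=(1.107, 1.237)
t=8.000: state=(0.871, 1.318)
t=9.000: state=(0.490, 1.357)
t=10.000: state=(-0.352, 1.327)
t=11.000: state=(-1.709, 1.160)
t=12.000: state=(-1.961, 0.914)
t=13.000: state=(-1.899, 0.688)
t=14.000: state=(-1.819, 0.491)
t=15.000: state=(-1.740, 0.321)
t=16.000: state=(-1.663, 0.176)
t=17.000: state=(-1.587, 0.054)
t=17.820: state=(-1.526, -0.032)
compare at T: v=-1.526, w=-0.032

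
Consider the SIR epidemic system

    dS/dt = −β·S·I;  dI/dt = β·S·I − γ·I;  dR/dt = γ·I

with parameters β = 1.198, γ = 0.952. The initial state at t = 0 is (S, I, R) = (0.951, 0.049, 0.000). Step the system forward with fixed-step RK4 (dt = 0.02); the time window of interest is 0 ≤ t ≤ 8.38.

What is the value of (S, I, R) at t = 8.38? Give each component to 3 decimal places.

(S, I, R) = (0.575, 0.025, 0.400)

t=0.000: state=(0.951, 0.049, 0.000)
step 1 (dt=0.02): k1=(-0.056, 0.009, 0.047), k2=(-0.056, 0.009, 0.047), k3=(-0.056, 0.009, 0.047), k4=(-0.056, 0.009, 0.047); state += dt/6·(k1+2k2+2k3+k4)
t=0.020: state=(0.950, 0.049, 0.001)
t=0.040: state=(0.949, 0.049, 0.002)
t=0.060: state=(0.948, 0.050, 0.003)
continuing one RK4 step at a time; state shown every 25 steps (Δt=0.5):
t=0.500: state=(0.922, 0.053, 0.024)
t=1.000: state=(0.892, 0.057, 0.051)
t=1.500: state=(0.861, 0.060, 0.079)
t=2.000: state=(0.831, 0.062, 0.108)
t=2.500: state=(0.800, 0.063, 0.137)
t=3.000: state=(0.771, 0.062, 0.167)
t=3.500: state=(0.743, 0.061, 0.196)
t=4.000: state=(0.717, 0.059, 0.225)
t=4.500: state=(0.693, 0.055, 0.252)
t=5.000: state=(0.671, 0.052, 0.278)
t=5.500: state=(0.651, 0.048, 0.301)
t=6.000: state=(0.633, 0.044, 0.323)
t=6.500: state=(0.618, 0.039, 0.343)
t=7.000: state=(0.604, 0.035, 0.361)
t=7.500: state=(0.592, 0.031, 0.376)
t=8.000: state=(0.582, 0.028, 0.390)
t=8.380: state=(0.575, 0.025, 0.400)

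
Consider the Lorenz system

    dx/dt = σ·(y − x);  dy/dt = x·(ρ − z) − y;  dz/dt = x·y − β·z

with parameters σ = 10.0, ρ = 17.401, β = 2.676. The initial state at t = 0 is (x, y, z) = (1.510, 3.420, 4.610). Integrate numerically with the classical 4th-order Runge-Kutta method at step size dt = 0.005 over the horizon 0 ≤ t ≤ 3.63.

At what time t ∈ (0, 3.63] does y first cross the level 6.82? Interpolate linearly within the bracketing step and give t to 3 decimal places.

t=0.000: state=(1.510, 3.420, 4.610)
step 1 (dt=0.005): k1=(19.100, 15.894, -7.172), k2=(19.020, 16.493, -6.899), k3=(19.037, 16.488, -6.899), k4=(18.973, 17.085, -6.622); state += dt/6·(k1+2k2+2k3+k4)
t=0.005: state=(1.605, 3.502, 4.576)
t=0.010: state=(1.700, 3.591, 4.544)
t=0.015: state=(1.794, 3.685, 4.515)
t=0.110: state=(3.880, 6.610, 4.730)
next step: t=0.115: state=(4.018, 6.825, 4.799) — y has crossed 6.82
linear interpolation between t=0.110 (6.60959) and t=0.115 (6.82549) → t≈0.115

t = 0.115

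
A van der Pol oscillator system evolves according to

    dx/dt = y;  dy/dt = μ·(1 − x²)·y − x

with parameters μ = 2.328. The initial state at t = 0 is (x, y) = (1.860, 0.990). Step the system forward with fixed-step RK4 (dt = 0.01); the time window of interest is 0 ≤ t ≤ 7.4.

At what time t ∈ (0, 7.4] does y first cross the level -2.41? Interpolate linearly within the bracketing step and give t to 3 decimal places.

t=0.000: state=(1.860, 0.990)
step 1 (dt=0.01): k1=(0.990, -7.529), k2=(0.952, -7.359), k3=(0.953, -7.362), k4=(0.916, -7.193); state += dt/6·(k1+2k2+2k3+k4)
t=0.010: state=(1.870, 0.916)
t=0.020: state=(1.878, 0.846)
t=0.030: state=(1.886, 0.779)
continuing one RK4 step at a time; state shown every 25 steps (Δt=0.25):
t=0.250: state=(1.949, -0.035)
t=0.500: state=(1.907, -0.250)
t=0.750: state=(1.836, -0.306)
t=1.000: state=(1.755, -0.338)
t=1.250: state=(1.667, -0.369)
t=1.500: state=(1.570, -0.408)
t=1.750: state=(1.462, -0.460)
t=2.000: state=(1.338, -0.534)
t=2.250: state=(1.191, -0.646)
t=2.500: state=(1.009, -0.831)
t=2.750: state=(0.763, -1.175)
t=3.000: state=(0.391, -1.890)
t=3.100: state=(0.180, -2.370)
next step: t=3.110: state=(0.156, -2.426) — y has crossed -2.41
linear interpolation between t=3.100 (-2.36972) and t=3.110 (-2.42564) → t≈3.107

t = 3.107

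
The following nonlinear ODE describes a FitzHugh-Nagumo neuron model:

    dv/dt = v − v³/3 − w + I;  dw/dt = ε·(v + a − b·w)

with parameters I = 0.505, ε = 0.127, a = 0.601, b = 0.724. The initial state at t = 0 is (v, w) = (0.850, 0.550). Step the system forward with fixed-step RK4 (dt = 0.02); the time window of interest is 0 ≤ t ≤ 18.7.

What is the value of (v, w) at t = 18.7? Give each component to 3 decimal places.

t=0.000: state=(0.850, 0.550)
step 1 (dt=0.02): k1=(0.600, 0.134), k2=(0.601, 0.134), k3=(0.601, 0.134), k4=(0.601, 0.135); state += dt/6·(k1+2k2+2k3+k4)
t=0.020: state=(0.862, 0.553)
t=0.040: state=(0.874, 0.555)
t=0.060: state=(0.886, 0.558)
continuing one RK4 step at a time; state shown every 50 steps (Δt=1):
t=1.000: state=(1.354, 0.712)
t=2.000: state=(1.488, 0.898)
t=3.000: state=(1.424, 1.070)
t=4.000: state=(1.300, 1.214)
t=5.000: state=(1.141, 1.329)
t=6.000: state=(0.935, 1.411)
t=7.000: state=(0.622, 1.456)
t=8.000: state=(0.000, 1.444)
t=9.000: state=(-1.326, 1.314)
t=10.000: state=(-1.935, 1.059)
t=11.000: state=(-1.898, 0.805)
t=12.000: state=(-1.810, 0.582)
t=13.000: state=(-1.720, 0.390)
t=14.000: state=(-1.629, 0.225)
t=15.000: state=(-1.537, 0.087)
t=16.000: state=(-1.444, -0.029)
t=17.000: state=(-1.349, -0.123)
t=18.000: state=(-1.249, -0.197)
t=18.700: state=(-1.176, -0.237)

(v, w) = (-1.176, -0.237)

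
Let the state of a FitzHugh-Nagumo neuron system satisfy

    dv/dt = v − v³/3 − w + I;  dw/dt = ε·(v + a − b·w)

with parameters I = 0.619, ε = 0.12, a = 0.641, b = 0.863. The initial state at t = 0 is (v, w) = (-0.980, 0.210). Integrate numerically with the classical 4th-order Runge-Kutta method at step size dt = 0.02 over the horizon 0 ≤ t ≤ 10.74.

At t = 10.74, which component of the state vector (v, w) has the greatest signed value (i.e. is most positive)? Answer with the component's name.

largest component: v

t=0.000: state=(-0.980, 0.210)
step 1 (dt=0.02): k1=(-0.257, -0.062), k2=(-0.257, -0.063), k3=(-0.257, -0.063), k4=(-0.256, -0.063); state += dt/6·(k1+2k2+2k3+k4)
t=0.020: state=(-0.985, 0.209)
t=0.040: state=(-0.990, 0.207)
t=0.060: state=(-0.995, 0.206)
continuing one RK4 step at a time; state shown every 25 steps (Δt=0.5):
t=0.500: state=(-1.099, 0.176)
t=1.000: state=(-1.190, 0.137)
t=1.500: state=(-1.246, 0.097)
t=2.000: state=(-1.271, 0.056)
t=2.500: state=(-1.272, 0.016)
t=3.000: state=(-1.256, -0.022)
t=3.500: state=(-1.228, -0.056)
t=4.000: state=(-1.193, -0.086)
t=4.500: state=(-1.151, -0.113)
t=5.000: state=(-1.104, -0.136)
t=5.500: state=(-1.052, -0.154)
t=6.000: state=(-0.994, -0.169)
t=6.500: state=(-0.930, -0.179)
t=7.000: state=(-0.857, -0.185)
t=7.500: state=(-0.772, -0.186)
t=8.000: state=(-0.668, -0.181)
t=8.500: state=(-0.536, -0.170)
t=9.000: state=(-0.356, -0.150)
t=9.500: state=(-0.092, -0.119)
t=10.000: state=(0.312, -0.069)
t=10.500: state=(0.891, 0.006)
t=10.740: state=(1.190, 0.054)
compare at T: v=1.190, w=0.054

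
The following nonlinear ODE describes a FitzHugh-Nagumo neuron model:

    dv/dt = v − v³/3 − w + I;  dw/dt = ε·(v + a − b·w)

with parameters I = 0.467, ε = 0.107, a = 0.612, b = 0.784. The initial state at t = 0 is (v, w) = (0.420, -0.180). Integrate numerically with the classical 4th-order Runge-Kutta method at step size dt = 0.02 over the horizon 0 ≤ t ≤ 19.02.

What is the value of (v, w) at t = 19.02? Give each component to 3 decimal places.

(v, w) = (-1.592, 0.144)

t=0.000: state=(0.420, -0.180)
step 1 (dt=0.02): k1=(1.042, 0.126), k2=(1.050, 0.127), k3=(1.050, 0.127), k4=(1.057, 0.128); state += dt/6·(k1+2k2+2k3+k4)
t=0.020: state=(0.441, -0.177)
t=0.040: state=(0.462, -0.175)
t=0.060: state=(0.484, -0.172)
continuing one RK4 step at a time; state shown every 50 steps (Δt=1):
t=1.000: state=(1.540, 0.001)
t=2.000: state=(1.833, 0.244)
t=3.000: state=(1.773, 0.472)
t=4.000: state=(1.676, 0.674)
t=5.000: state=(1.573, 0.850)
t=6.000: state=(1.463, 1.000)
t=7.000: state=(1.344, 1.126)
t=8.000: state=(1.211, 1.230)
t=9.000: state=(1.052, 1.310)
t=10.000: state=(0.840, 1.365)
t=11.000: state=(0.500, 1.388)
t=12.000: state=(-0.234, 1.358)
t=13.000: state=(-1.576, 1.217)
t=14.000: state=(-1.947, 0.993)
t=15.000: state=(-1.899, 0.778)
t=16.000: state=(-1.823, 0.587)
t=17.000: state=(-1.746, 0.419)
t=18.000: state=(-1.670, 0.273)
t=19.000: state=(-1.594, 0.147)
t=19.020: state=(-1.592, 0.144)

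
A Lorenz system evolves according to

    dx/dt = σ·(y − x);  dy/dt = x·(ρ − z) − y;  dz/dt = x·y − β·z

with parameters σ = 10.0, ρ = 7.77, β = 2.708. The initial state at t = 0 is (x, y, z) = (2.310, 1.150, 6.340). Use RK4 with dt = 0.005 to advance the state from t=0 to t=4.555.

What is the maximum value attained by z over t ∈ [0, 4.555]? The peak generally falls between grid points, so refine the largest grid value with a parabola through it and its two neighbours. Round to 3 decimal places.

t=0.000: state=(2.310, 1.150, 6.340)
step 1 (dt=0.005): k1=(-11.600, 2.153, -14.512), k2=(-11.256, 2.189, -14.435), k3=(-11.264, 2.190, -14.434), k4=(-10.927, 2.224, -14.357); state += dt/6·(k1+2k2+2k3+k4)
t=0.005: state=(2.254, 1.161, 6.268)
t=0.010: state=(2.201, 1.172, 6.196)
t=0.015: state=(2.151, 1.184, 6.126)
continuing one RK4 step at a time; state shown every 40 steps (Δt=0.2):
t=0.200: state=(1.640, 1.784, 4.078)
t=0.400: state=(2.400, 2.999, 3.113)
t=0.600: state=(4.016, 4.995, 3.860)
t=0.800: state=(5.757, 6.271, 6.862)
t=1.000: state=(5.408, 4.643, 8.969)
t=1.200: state=(3.781, 3.142, 7.807)
t=1.400: state=(3.131, 3.095, 6.098)
t=1.600: state=(3.480, 3.826, 5.287)
t=1.800: state=(4.342, 4.795, 5.738)
t=2.000: state=(4.980, 5.091, 7.044)
t=2.200: state=(4.724, 4.411, 7.715)
t=2.400: state=(4.071, 3.804, 7.209)
t=2.600: state=(3.800, 3.798, 6.443)
t=2.800: state=(4.006, 4.189, 6.143)
t=3.000: state=(4.401, 4.577, 6.458)
t=3.200: state=(4.590, 4.588, 6.994)
t=3.400: state=(4.423, 4.285, 7.165)
t=3.600: state=(4.162, 4.064, 6.905)
t=3.800: state=(4.082, 4.100, 6.589)
t=4.000: state=(4.201, 4.289, 6.515)
t=4.200: state=(4.365, 4.426, 6.693)
t=4.400: state=(4.409, 4.390, 6.899)
t=4.555: state=(4.345, 4.288, 6.939)
largest grid value and its neighbours: z(1.005)=8.97159, z(1.010)=8.97210, z(1.015)=8.97025
parabola through these three points peaks at t≈1.009 with z≈8.97219

max z = 8.972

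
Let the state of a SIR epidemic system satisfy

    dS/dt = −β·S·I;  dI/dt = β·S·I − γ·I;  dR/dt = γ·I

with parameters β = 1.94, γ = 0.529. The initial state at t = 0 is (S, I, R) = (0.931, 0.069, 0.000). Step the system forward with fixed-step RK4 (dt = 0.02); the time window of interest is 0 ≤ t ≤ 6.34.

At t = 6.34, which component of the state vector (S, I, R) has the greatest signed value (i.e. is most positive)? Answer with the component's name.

largest component: R

t=0.000: state=(0.931, 0.069, 0.000)
step 1 (dt=0.02): k1=(-0.125, 0.088, 0.037), k2=(-0.126, 0.089, 0.037), k3=(-0.126, 0.089, 0.037), k4=(-0.127, 0.090, 0.037); state += dt/6·(k1+2k2+2k3+k4)
t=0.020: state=(0.928, 0.071, 0.001)
t=0.040: state=(0.926, 0.073, 0.001)
t=0.060: state=(0.923, 0.074, 0.002)
continuing one RK4 step at a time; state shown every 25 steps (Δt=0.5):
t=0.500: state=(0.849, 0.126, 0.025)
t=1.000: state=(0.723, 0.208, 0.069)
t=1.500: state=(0.565, 0.299, 0.136)
t=2.000: state=(0.408, 0.367, 0.225)
t=2.500: state=(0.281, 0.392, 0.326)
t=3.000: state=(0.193, 0.378, 0.429)
t=3.500: state=(0.136, 0.340, 0.524)
t=4.000: state=(0.100, 0.292, 0.608)
t=4.500: state=(0.077, 0.244, 0.679)
t=5.000: state=(0.062, 0.200, 0.737)
t=5.500: state=(0.052, 0.163, 0.785)
t=6.000: state=(0.045, 0.131, 0.824)
t=6.340: state=(0.042, 0.112, 0.846)
compare at T: S=0.042, I=0.112, R=0.846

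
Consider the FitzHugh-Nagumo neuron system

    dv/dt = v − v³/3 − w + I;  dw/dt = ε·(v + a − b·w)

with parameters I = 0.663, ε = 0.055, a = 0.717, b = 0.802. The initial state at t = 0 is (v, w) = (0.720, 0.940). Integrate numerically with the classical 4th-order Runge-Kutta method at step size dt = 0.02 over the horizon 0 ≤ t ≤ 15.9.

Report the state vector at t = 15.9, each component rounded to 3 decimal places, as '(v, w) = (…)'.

t=0.000: state=(0.720, 0.940)
step 1 (dt=0.02): k1=(0.319, 0.038), k2=(0.320, 0.038), k3=(0.320, 0.038), k4=(0.321, 0.038); state += dt/6·(k1+2k2+2k3+k4)
t=0.020: state=(0.726, 0.941)
t=0.040: state=(0.733, 0.942)
t=0.060: state=(0.739, 0.942)
continuing one RK4 step at a time; state shown every 50 steps (Δt=1):
t=1.000: state=(1.068, 0.986)
t=2.000: state=(1.326, 1.047)
t=3.000: state=(1.411, 1.115)
t=4.000: state=(1.401, 1.181)
t=5.000: state=(1.355, 1.243)
t=6.000: state=(1.295, 1.299)
t=7.000: state=(1.225, 1.350)
t=8.000: state=(1.145, 1.394)
t=9.000: state=(1.050, 1.431)
t=10.000: state=(0.932, 1.462)
t=11.000: state=(0.766, 1.483)
t=12.000: state=(0.490, 1.492)
t=13.000: state=(-0.112, 1.479)
t=14.000: state=(-1.389, 1.415)
t=15.000: state=(-1.955, 1.297)
t=15.900: state=(-1.962, 1.186)

(v, w) = (-1.962, 1.186)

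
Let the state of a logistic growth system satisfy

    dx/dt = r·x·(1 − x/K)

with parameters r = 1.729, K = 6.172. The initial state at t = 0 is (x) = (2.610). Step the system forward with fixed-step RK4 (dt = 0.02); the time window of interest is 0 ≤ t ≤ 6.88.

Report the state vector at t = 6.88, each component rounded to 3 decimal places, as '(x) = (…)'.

(x) = (6.172)

t=0.000: state=(2.610)
step 1 (dt=0.02): k1=(2.604), k2=(2.611), k3=(2.611), k4=(2.618); state += dt/6·(k1+2k2+2k3+k4)
t=0.020: state=(2.662)
t=0.040: state=(2.715)
t=0.060: state=(2.767)
continuing one RK4 step at a time; state shown every 25 steps (Δt=0.5):
t=0.500: state=(3.919)
t=1.000: state=(4.969)
t=1.500: state=(5.601)
t=2.000: state=(5.918)
t=2.500: state=(6.062)
t=3.000: state=(6.125)
t=3.500: state=(6.152)
t=4.000: state=(6.164)
t=4.500: state=(6.168)
t=5.000: state=(6.171)
t=5.500: state=(6.171)
t=6.000: state=(6.172)
t=6.500: state=(6.172)
t=6.880: state=(6.172)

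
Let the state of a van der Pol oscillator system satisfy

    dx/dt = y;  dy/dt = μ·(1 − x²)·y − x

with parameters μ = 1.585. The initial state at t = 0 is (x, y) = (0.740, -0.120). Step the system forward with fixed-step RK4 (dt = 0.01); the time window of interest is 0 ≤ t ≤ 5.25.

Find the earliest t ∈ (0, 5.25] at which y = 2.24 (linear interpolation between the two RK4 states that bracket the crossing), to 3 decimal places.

t=0.000: state=(0.740, -0.120)
step 1 (dt=0.01): k1=(-0.120, -0.826), k2=(-0.124, -0.829), k3=(-0.124, -0.829), k4=(-0.128, -0.831); state += dt/6·(k1+2k2+2k3+k4)
t=0.010: state=(0.739, -0.128)
t=0.020: state=(0.737, -0.137)
t=0.030: state=(0.736, -0.145)
continuing one RK4 step at a time; state shown every 20 steps (Δt=0.2):
t=0.200: state=(0.699, -0.296)
t=0.400: state=(0.620, -0.499)
t=0.600: state=(0.496, -0.746)
t=0.800: state=(0.316, -1.066)
t=1.000: state=(0.063, -1.490)
t=1.200: state=(-0.286, -2.011)
t=1.400: state=(-0.735, -2.424)
t=1.600: state=(-1.216, -2.250)
t=1.800: state=(-1.587, -1.393)
t=2.000: state=(-1.773, -0.516)
t=2.200: state=(-1.818, 0.005)
t=2.400: state=(-1.789, 0.261)
t=2.600: state=(-1.722, 0.393)
t=2.800: state=(-1.635, 0.477)
t=3.000: state=(-1.532, 0.548)
t=3.200: state=(-1.415, 0.626)
t=3.400: state=(-1.281, 0.721)
t=3.600: state=(-1.124, 0.851)
t=3.800: state=(-0.937, 1.038)
t=4.000: state=(-0.703, 1.323)
t=4.200: state=(-0.397, 1.770)
t=4.340: state=(-0.119, 2.214)
next step: t=4.350: state=(-0.097, 2.250) — y has crossed 2.24
linear interpolation between t=4.340 (2.21425) and t=4.350 (2.25030) → t≈4.347

t = 4.347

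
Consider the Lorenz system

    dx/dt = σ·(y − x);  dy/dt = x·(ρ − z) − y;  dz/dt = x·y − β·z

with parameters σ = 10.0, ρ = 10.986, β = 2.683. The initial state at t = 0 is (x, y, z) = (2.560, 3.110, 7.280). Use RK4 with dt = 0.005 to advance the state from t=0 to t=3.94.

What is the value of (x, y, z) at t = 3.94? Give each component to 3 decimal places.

t=0.000: state=(2.560, 3.110, 7.280)
step 1 (dt=0.005): k1=(5.500, 6.377, -11.571), k2=(5.522, 6.487, -11.409), k3=(5.524, 6.486, -11.409), k4=(5.548, 6.595, -11.248); state += dt/6·(k1+2k2+2k3+k4)
t=0.005: state=(2.588, 3.142, 7.223)
t=0.010: state=(2.615, 3.176, 7.168)
t=0.015: state=(2.644, 3.211, 7.114)
continuing one RK4 step at a time; state shown every 40 steps (Δt=0.2):
t=0.200: state=(4.113, 5.183, 6.411)
t=0.400: state=(6.464, 7.430, 9.322)
t=0.600: state=(6.517, 5.579, 12.607)
t=0.800: state=(4.347, 3.526, 10.898)
t=1.000: state=(3.716, 3.861, 8.493)
t=1.200: state=(4.662, 5.385, 7.951)
t=1.400: state=(6.063, 6.532, 9.881)
t=1.600: state=(5.929, 5.372, 11.562)
t=1.800: state=(4.679, 4.195, 10.512)
t=2.000: state=(4.336, 4.467, 9.028)
t=2.200: state=(5.014, 5.483, 8.888)
t=2.400: state=(5.779, 5.958, 10.164)
t=2.600: state=(5.543, 5.189, 10.922)
t=2.800: state=(4.831, 4.577, 10.195)
t=3.000: state=(4.710, 4.836, 9.350)
t=3.200: state=(5.180, 5.462, 9.433)
t=3.400: state=(5.559, 5.601, 10.226)
t=3.600: state=(5.331, 5.110, 10.522)
t=3.800: state=(4.936, 4.815, 10.025)
t=3.940: state=(4.884, 4.930, 9.657)

(x, y, z) = (4.884, 4.930, 9.657)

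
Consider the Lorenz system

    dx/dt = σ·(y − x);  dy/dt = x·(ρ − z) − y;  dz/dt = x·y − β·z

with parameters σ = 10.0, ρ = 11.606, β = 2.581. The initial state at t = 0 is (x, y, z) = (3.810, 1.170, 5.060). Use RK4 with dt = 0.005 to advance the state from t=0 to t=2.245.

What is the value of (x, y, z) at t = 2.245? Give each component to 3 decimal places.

(x, y, z) = (4.947, 5.787, 8.531)

t=0.000: state=(3.810, 1.170, 5.060)
step 1 (dt=0.005): k1=(-26.400, 23.770, -8.602), k2=(-25.146, 23.359, -8.401), k3=(-25.187, 23.379, -8.403), k4=(-23.972, 22.984, -8.210); state += dt/6·(k1+2k2+2k3+k4)
t=0.005: state=(3.684, 1.287, 5.018)
t=0.010: state=(3.570, 1.400, 4.978)
t=0.015: state=(3.467, 1.510, 4.939)
continuing one RK4 step at a time; state shown every 20 steps (Δt=0.1):
t=0.100: state=(2.877, 3.087, 4.502)
t=0.200: state=(3.679, 4.956, 4.629)
t=0.300: state=(5.295, 7.182, 6.007)
t=0.400: state=(7.198, 8.909, 9.219)
t=0.500: state=(8.195, 8.247, 13.226)
t=0.600: state=(7.217, 5.394, 14.957)
t=0.700: state=(5.152, 3.137, 13.806)
t=0.800: state=(3.530, 2.355, 11.656)
t=0.900: state=(2.781, 2.414, 9.638)
t=1.000: state=(2.711, 2.905, 8.073)
t=1.100: state=(3.127, 3.755, 7.085)
t=1.200: state=(3.955, 4.978, 6.836)
t=1.300: state=(5.134, 6.429, 7.591)
t=1.400: state=(6.399, 7.526, 9.493)
t=1.500: state=(7.133, 7.362, 11.909)
t=1.600: state=(6.775, 5.882, 13.336)
t=1.700: state=(5.602, 4.307, 13.055)
t=1.800: state=(4.439, 3.489, 11.760)
t=1.900: state=(3.770, 3.381, 10.292)
t=2.000: state=(3.637, 3.740, 9.091)
t=2.100: state=(3.942, 4.433, 8.377)
t=2.200: state=(4.583, 5.353, 8.313)
t=2.245: state=(4.947, 5.787, 8.531)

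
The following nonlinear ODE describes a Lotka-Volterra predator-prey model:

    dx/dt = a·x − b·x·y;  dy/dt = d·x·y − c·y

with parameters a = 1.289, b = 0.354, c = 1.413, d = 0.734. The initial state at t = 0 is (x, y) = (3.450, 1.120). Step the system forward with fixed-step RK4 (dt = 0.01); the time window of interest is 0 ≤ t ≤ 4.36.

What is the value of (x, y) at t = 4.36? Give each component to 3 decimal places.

(x, y) = (1.521, 0.851)

t=0.000: state=(3.450, 1.120)
step 1 (dt=0.01): k1=(3.079, 1.254), k2=(3.085, 1.273), k3=(3.085, 1.273), k4=(3.091, 1.294); state += dt/6·(k1+2k2+2k3+k4)
t=0.010: state=(3.481, 1.133)
t=0.020: state=(3.512, 1.146)
t=0.030: state=(3.543, 1.159)
continuing one RK4 step at a time; state shown every 20 steps (Δt=0.2):
t=0.200: state=(4.079, 1.467)
t=0.400: state=(4.662, 2.104)
t=0.600: state=(5.012, 3.240)
t=0.800: state=(4.852, 5.078)
t=1.000: state=(4.040, 7.405)
t=1.200: state=(2.878, 9.283)
t=1.400: state=(1.875, 9.879)
t=1.600: state=(1.224, 9.310)
t=1.800: state=(0.852, 8.151)
t=2.000: state=(0.648, 6.849)
t=2.200: state=(0.540, 5.628)
t=2.400: state=(0.487, 4.573)
t=2.600: state=(0.471, 3.697)
t=2.800: state=(0.482, 2.988)
t=3.000: state=(0.515, 2.422)
t=3.200: state=(0.571, 1.977)
t=3.400: state=(0.650, 1.629)
t=3.600: state=(0.757, 1.362)
t=3.800: state=(0.897, 1.158)
t=4.000: state=(1.075, 1.009)
t=4.200: state=(1.300, 0.905)
t=4.360: state=(1.521, 0.851)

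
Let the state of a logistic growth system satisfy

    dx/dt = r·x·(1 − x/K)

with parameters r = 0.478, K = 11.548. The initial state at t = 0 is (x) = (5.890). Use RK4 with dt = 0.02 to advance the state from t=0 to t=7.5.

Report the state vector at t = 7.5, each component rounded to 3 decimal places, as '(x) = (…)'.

(x) = (11.248)

t=0.000: state=(5.890)
step 1 (dt=0.02): k1=(1.379), k2=(1.379), k3=(1.379), k4=(1.379); state += dt/6·(k1+2k2+2k3+k4)
t=0.020: state=(5.918)
t=0.040: state=(5.945)
t=0.060: state=(5.973)
continuing one RK4 step at a time; state shown every 25 steps (Δt=0.5):
t=0.500: state=(6.575)
t=1.000: state=(7.237)
t=1.500: state=(7.861)
t=2.000: state=(8.434)
t=2.500: state=(8.947)
t=3.000: state=(9.397)
t=3.500: state=(9.784)
t=4.000: state=(10.112)
t=4.500: state=(10.387)
t=5.000: state=(10.614)
t=5.500: state=(10.800)
t=6.000: state=(10.950)
t=6.500: state=(11.072)
t=7.000: state=(11.170)
t=7.500: state=(11.248)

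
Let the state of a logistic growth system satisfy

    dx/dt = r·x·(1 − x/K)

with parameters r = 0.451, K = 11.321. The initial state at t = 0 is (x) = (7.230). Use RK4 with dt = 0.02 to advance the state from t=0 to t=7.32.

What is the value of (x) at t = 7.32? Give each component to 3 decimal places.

(x) = (11.090)

t=0.000: state=(7.230)
step 1 (dt=0.02): k1=(1.178), k2=(1.177), k3=(1.177), k4=(1.175); state += dt/6·(k1+2k2+2k3+k4)
t=0.020: state=(7.254)
t=0.040: state=(7.277)
t=0.060: state=(7.300)
continuing one RK4 step at a time; state shown every 25 steps (Δt=0.5):
t=0.500: state=(7.799)
t=1.000: state=(8.322)
t=1.500: state=(8.792)
t=2.000: state=(9.207)
t=2.500: state=(9.568)
t=3.000: state=(9.877)
t=3.500: state=(10.138)
t=4.000: state=(10.356)
t=4.500: state=(10.538)
t=5.000: state=(10.687)
t=5.500: state=(10.809)
t=6.000: state=(10.909)
t=6.500: state=(10.989)
t=7.000: state=(11.055)
t=7.320: state=(11.090)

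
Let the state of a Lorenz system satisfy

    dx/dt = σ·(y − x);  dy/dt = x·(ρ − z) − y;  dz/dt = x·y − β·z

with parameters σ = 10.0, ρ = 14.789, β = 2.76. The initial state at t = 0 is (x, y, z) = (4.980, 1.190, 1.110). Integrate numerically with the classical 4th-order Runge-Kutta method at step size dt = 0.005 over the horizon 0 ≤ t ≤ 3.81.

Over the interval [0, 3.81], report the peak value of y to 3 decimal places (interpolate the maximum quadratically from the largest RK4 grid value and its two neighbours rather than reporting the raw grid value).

max y = 13.924

t=0.000: state=(4.980, 1.190, 1.110)
step 1 (dt=0.005): k1=(-37.900, 66.931, 2.863), k2=(-35.279, 65.433, 3.548), k3=(-35.382, 65.518, 3.533), k4=(-32.855, 64.099, 4.177); state += dt/6·(k1+2k2+2k3+k4)
t=0.005: state=(4.803, 1.517, 1.128)
t=0.010: state=(4.651, 1.832, 1.152)
t=0.015: state=(4.521, 2.134, 1.181)
continuing one RK4 step at a time; state shown every 40 steps (Δt=0.2):
t=0.200: state=(7.777, 11.844, 6.883)
t=0.400: state=(10.125, 5.863, 22.519)
t=0.600: state=(1.891, -0.137, 14.417)
t=0.800: state=(0.396, 0.322, 8.306)
t=1.000: state=(0.671, 1.004, 4.832)
t=1.200: state=(2.070, 3.325, 3.224)
t=1.400: state=(6.804, 10.406, 6.688)
t=1.600: state=(10.459, 7.878, 21.227)
t=1.800: state=(2.988, 0.621, 15.311)
t=2.000: state=(1.232, 1.276, 9.024)
t=2.200: state=(2.284, 3.341, 5.784)
t=2.400: state=(6.124, 8.993, 7.414)
t=2.600: state=(10.056, 9.097, 19.018)
t=2.800: state=(4.320, 1.836, 16.106)
t=3.000: state=(2.300, 2.382, 10.078)
t=3.200: state=(3.845, 5.325, 7.545)
t=3.400: state=(8.022, 10.172, 12.090)
t=3.600: state=(7.943, 5.579, 18.575)
t=3.800: state=(3.759, 2.711, 13.633)
t=3.810: state=(3.660, 2.732, 13.361)
largest grid value and its neighbours: y(0.265)=13.91105, y(0.270)=13.92407, y(0.275)=13.90924
parabola through these three points peaks at t≈0.270 with y≈13.92408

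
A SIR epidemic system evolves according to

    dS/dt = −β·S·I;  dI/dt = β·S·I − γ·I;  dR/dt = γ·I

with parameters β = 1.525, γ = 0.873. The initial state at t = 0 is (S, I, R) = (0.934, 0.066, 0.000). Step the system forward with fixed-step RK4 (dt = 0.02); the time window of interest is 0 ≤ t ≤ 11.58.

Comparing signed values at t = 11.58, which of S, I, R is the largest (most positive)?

largest component: R

t=0.000: state=(0.934, 0.066, 0.000)
step 1 (dt=0.02): k1=(-0.094, 0.036, 0.058), k2=(-0.094, 0.036, 0.058), k3=(-0.094, 0.036, 0.058), k4=(-0.095, 0.037, 0.058); state += dt/6·(k1+2k2+2k3+k4)
t=0.020: state=(0.932, 0.067, 0.001)
t=0.040: state=(0.930, 0.067, 0.002)
t=0.060: state=(0.928, 0.068, 0.004)
continuing one RK4 step at a time; state shown every 25 steps (Δt=0.5):
t=0.500: state=(0.882, 0.085, 0.033)
t=1.000: state=(0.820, 0.106, 0.075)
t=1.500: state=(0.751, 0.124, 0.125)
t=2.000: state=(0.679, 0.138, 0.182)
t=2.500: state=(0.609, 0.146, 0.245)
t=3.000: state=(0.545, 0.147, 0.309)
t=3.500: state=(0.488, 0.140, 0.372)
t=4.000: state=(0.440, 0.129, 0.431)
t=4.500: state=(0.401, 0.115, 0.484)
t=5.000: state=(0.369, 0.100, 0.531)
t=5.500: state=(0.344, 0.084, 0.571)
t=6.000: state=(0.325, 0.070, 0.605)
t=6.500: state=(0.309, 0.058, 0.633)
t=7.000: state=(0.297, 0.047, 0.656)
t=7.500: state=(0.288, 0.038, 0.674)
t=8.000: state=(0.280, 0.031, 0.689)
t=8.500: state=(0.274, 0.024, 0.701)
t=9.000: state=(0.270, 0.019, 0.711)
t=9.500: state=(0.266, 0.015, 0.718)
t=10.000: state=(0.264, 0.012, 0.724)
t=10.500: state=(0.261, 0.010, 0.729)
t=11.000: state=(0.260, 0.008, 0.733)
t=11.500: state=(0.258, 0.006, 0.736)
t=11.580: state=(0.258, 0.006, 0.736)
compare at T: S=0.258, I=0.006, R=0.736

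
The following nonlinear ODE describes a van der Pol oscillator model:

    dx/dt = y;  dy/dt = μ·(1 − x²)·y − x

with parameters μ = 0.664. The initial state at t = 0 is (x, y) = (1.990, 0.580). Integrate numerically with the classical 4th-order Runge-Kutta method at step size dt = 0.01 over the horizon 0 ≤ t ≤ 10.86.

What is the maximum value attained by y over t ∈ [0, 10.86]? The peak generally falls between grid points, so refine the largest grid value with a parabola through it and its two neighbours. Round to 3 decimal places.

max y = 2.362

t=0.000: state=(1.990, 0.580)
step 1 (dt=0.01): k1=(0.580, -3.130), k2=(0.564, -3.106), k3=(0.564, -3.106), k4=(0.549, -3.083); state += dt/6·(k1+2k2+2k3+k4)
t=0.010: state=(1.996, 0.549)
t=0.020: state=(2.001, 0.518)
t=0.030: state=(2.006, 0.488)
continuing one RK4 step at a time; state shown every 50 steps (Δt=0.5):
t=0.500: state=(1.986, -0.427)
t=1.000: state=(1.660, -0.841)
t=1.500: state=(1.150, -1.215)
t=2.000: state=(0.411, -1.786)
t=2.500: state=(-0.649, -2.368)
t=3.000: state=(-1.688, -1.449)
t=3.500: state=(-2.009, 0.023)
t=4.000: state=(-1.817, 0.652)
t=4.500: state=(-1.398, 1.019)
t=5.000: state=(-0.781, 1.484)
t=5.500: state=(0.126, 2.158)
t=6.000: state=(1.268, 2.117)
t=6.500: state=(1.949, 0.543)
t=7.000: state=(1.939, -0.430)
t=7.500: state=(1.609, -0.854)
t=8.000: state=(1.089, -1.245)
t=8.500: state=(0.329, -1.839)
t=9.000: state=(-0.750, -2.360)
t=9.500: state=(-1.742, -1.297)
t=10.000: state=(-2.002, 0.101)
t=10.500: state=(-1.784, 0.686)
t=10.860: state=(-1.489, 0.948)
largest grid value and its neighbours: y(5.750)=2.36093, y(5.760)=2.36165, y(5.770)=2.36160
parabola through these three points peaks at t≈5.764 with y≈2.36172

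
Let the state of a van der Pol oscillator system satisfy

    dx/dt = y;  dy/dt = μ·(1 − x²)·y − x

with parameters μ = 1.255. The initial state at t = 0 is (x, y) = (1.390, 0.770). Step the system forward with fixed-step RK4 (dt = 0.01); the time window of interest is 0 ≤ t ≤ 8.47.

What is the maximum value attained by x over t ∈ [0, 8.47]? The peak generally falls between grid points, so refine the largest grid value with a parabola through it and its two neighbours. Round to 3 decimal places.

t=0.000: state=(1.390, 0.770)
step 1 (dt=0.01): k1=(0.770, -2.291), k2=(0.759, -2.291), k3=(0.759, -2.291), k4=(0.747, -2.291); state += dt/6·(k1+2k2+2k3+k4)
t=0.010: state=(1.398, 0.747)
t=0.020: state=(1.405, 0.724)
t=0.030: state=(1.412, 0.701)
continuing one RK4 step at a time; state shown every 50 steps (Δt=0.5):
t=0.500: state=(1.519, -0.158)
t=1.000: state=(1.315, -0.617)
t=1.500: state=(0.905, -1.054)
t=2.000: state=(0.187, -1.939)
t=2.500: state=(-1.078, -2.798)
t=3.000: state=(-1.946, -0.521)
t=3.500: state=(-1.920, 0.373)
t=4.000: state=(-1.674, 0.587)
t=4.500: state=(-1.332, 0.798)
t=5.000: state=(-0.841, 1.227)
t=5.500: state=(-0.003, 2.261)
t=6.000: state=(1.362, 2.589)
t=6.500: state=(2.005, 0.186)
t=7.000: state=(1.900, -0.431)
t=7.500: state=(1.636, -0.613)
t=8.000: state=(1.279, -0.838)
t=8.470: state=(0.796, -1.275)
largest grid value and its neighbours: x(6.570)=2.01181, x(6.580)=2.01190, x(6.590)=2.01179
parabola through these three points peaks at t≈6.579 with x≈2.01190

max x = 2.012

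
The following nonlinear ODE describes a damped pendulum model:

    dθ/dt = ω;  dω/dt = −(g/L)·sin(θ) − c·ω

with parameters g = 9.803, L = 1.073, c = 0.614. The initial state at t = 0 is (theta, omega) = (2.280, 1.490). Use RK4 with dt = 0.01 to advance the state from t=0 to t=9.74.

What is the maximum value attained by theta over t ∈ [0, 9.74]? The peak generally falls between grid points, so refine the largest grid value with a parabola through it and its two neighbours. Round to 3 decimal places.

t=0.000: state=(2.280, 1.490)
step 1 (dt=0.01): k1=(1.490, -7.848), k2=(1.451, -7.779), k3=(1.451, -7.781), k4=(1.412, -7.713); state += dt/6·(k1+2k2+2k3+k4)
t=0.010: state=(2.295, 1.412)
t=0.020: state=(2.308, 1.336)
t=0.030: state=(2.321, 1.261)
continuing one RK4 step at a time; state shown every 50 steps (Δt=0.5):
t=0.500: state=(2.214, -1.637)
t=1.000: state=(0.565, -4.675)
t=1.500: state=(-1.278, -1.669)
t=2.000: state=(-0.988, 2.536)
t=2.500: state=(0.545, 2.488)
t=3.000: state=(0.871, -1.164)
t=3.500: state=(-0.170, -2.202)
t=4.000: state=(-0.671, 0.402)
t=4.500: state=(-0.004, 1.710)
t=5.000: state=(0.491, -0.009)
t=5.500: state=(0.079, -1.262)
t=6.000: state=(-0.349, -0.177)
t=6.500: state=(-0.105, 0.905)
t=7.000: state=(0.242, 0.250)
t=7.500: state=(0.108, -0.634)
t=8.000: state=(-0.165, -0.263)
t=8.500: state=(-0.100, 0.435)
t=9.000: state=(0.109, 0.246)
t=9.500: state=(0.086, -0.291)
t=9.740: state=(0.006, -0.345)
largest grid value and its neighbours: theta(0.210)=2.43743, theta(0.220)=2.43789, theta(0.230)=2.43775
parabola through these three points peaks at t≈0.223 with theta≈2.43791

max theta = 2.438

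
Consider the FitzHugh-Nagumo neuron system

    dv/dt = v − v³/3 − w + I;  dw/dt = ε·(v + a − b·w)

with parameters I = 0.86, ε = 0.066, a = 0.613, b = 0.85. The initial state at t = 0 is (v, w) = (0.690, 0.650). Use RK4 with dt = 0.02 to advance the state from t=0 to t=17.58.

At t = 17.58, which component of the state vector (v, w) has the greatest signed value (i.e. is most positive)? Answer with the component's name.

t=0.000: state=(0.690, 0.650)
step 1 (dt=0.02): k1=(0.790, 0.050), k2=(0.794, 0.050), k3=(0.794, 0.050), k4=(0.798, 0.051); state += dt/6·(k1+2k2+2k3+k4)
t=0.020: state=(0.706, 0.651)
t=0.040: state=(0.722, 0.652)
t=0.060: state=(0.738, 0.653)
continuing one RK4 step at a time; state shown every 50 steps (Δt=1):
t=1.000: state=(1.465, 0.725)
t=2.000: state=(1.720, 0.829)
t=3.000: state=(1.714, 0.934)
t=4.000: state=(1.668, 1.031)
t=5.000: state=(1.617, 1.120)
t=6.000: state=(1.565, 1.200)
t=7.000: state=(1.512, 1.273)
t=8.000: state=(1.459, 1.338)
t=9.000: state=(1.404, 1.396)
t=10.000: state=(1.349, 1.448)
t=11.000: state=(1.291, 1.493)
t=12.000: state=(1.231, 1.531)
t=13.000: state=(1.166, 1.564)
t=14.000: state=(1.096, 1.591)
t=15.000: state=(1.017, 1.611)
t=16.000: state=(0.924, 1.625)
t=17.000: state=(0.804, 1.631)
t=17.580: state=(0.712, 1.631)
compare at T: v=0.712, w=1.631

largest component: w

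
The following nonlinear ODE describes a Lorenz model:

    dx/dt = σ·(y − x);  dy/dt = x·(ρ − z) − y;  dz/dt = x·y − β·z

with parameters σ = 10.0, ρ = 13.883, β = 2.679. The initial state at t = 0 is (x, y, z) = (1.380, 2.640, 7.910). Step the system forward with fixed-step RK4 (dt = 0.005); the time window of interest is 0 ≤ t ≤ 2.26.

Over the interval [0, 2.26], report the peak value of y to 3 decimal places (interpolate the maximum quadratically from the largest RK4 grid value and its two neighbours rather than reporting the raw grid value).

max y = 10.219

t=0.000: state=(1.380, 2.640, 7.910)
step 1 (dt=0.005): k1=(12.600, 5.603, -17.548), k2=(12.425, 5.839, -17.327), k3=(12.435, 5.835, -17.329), k4=(12.270, 6.070, -17.109); state += dt/6·(k1+2k2+2k3+k4)
t=0.005: state=(1.442, 2.669, 7.823)
t=0.010: state=(1.503, 2.701, 7.739)
t=0.015: state=(1.562, 2.735, 7.657)
continuing one RK4 step at a time; state shown every 20 steps (Δt=0.1):
t=0.100: state=(2.502, 3.652, 6.595)
t=0.200: state=(3.887, 5.571, 6.342)
t=0.300: state=(5.913, 8.236, 7.864)
t=0.400: state=(8.212, 10.180, 11.959)
t=0.500: state=(9.101, 8.633, 16.712)
t=0.600: state=(7.395, 4.839, 17.715)
t=0.700: state=(4.872, 2.701, 15.461)
t=0.800: state=(3.312, 2.356, 12.672)
t=0.900: state=(2.851, 2.820, 10.363)
t=1.000: state=(3.162, 3.790, 8.782)
t=1.100: state=(4.089, 5.314, 8.160)
t=1.200: state=(5.582, 7.298, 8.945)
t=1.300: state=(7.314, 8.883, 11.553)
t=1.400: state=(8.272, 8.417, 15.003)
t=1.500: state=(7.506, 5.975, 16.561)
t=1.600: state=(5.723, 3.950, 15.475)
t=1.700: state=(4.300, 3.298, 13.358)
t=1.800: state=(3.729, 3.562, 11.383)
t=1.900: state=(3.904, 4.392, 10.016)
t=2.000: state=(4.663, 5.671, 9.547)
t=2.100: state=(5.850, 7.154, 10.291)
t=2.200: state=(7.078, 8.095, 12.303)
t=2.260: state=(7.531, 7.978, 13.765)
largest grid value and its neighbours: y(0.410)=10.21582, y(0.415)=10.21845, y(0.420)=10.21043
parabola through these three points peaks at t≈0.414 with y≈10.21879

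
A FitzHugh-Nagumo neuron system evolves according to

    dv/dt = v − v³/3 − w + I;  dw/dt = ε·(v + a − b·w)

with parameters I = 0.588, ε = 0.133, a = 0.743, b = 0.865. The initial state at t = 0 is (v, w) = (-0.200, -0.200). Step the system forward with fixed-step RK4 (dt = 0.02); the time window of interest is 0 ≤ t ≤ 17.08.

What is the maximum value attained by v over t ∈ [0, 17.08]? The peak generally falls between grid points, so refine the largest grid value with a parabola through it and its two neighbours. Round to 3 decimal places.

t=0.000: state=(-0.200, -0.200)
step 1 (dt=0.02): k1=(0.591, 0.095), k2=(0.595, 0.096), k3=(0.595, 0.096), k4=(0.600, 0.097); state += dt/6·(k1+2k2+2k3+k4)
t=0.020: state=(-0.188, -0.198)
t=0.040: state=(-0.176, -0.196)
t=0.060: state=(-0.164, -0.194)
continuing one RK4 step at a time; state shown every 50 steps (Δt=1):
t=1.000: state=(0.704, -0.059)
t=2.000: state=(1.701, 0.202)
t=3.000: state=(1.805, 0.499)
t=4.000: state=(1.705, 0.759)
t=5.000: state=(1.582, 0.976)
t=6.000: state=(1.452, 1.154)
t=7.000: state=(1.312, 1.295)
t=8.000: state=(1.153, 1.403)
t=9.000: state=(0.958, 1.477)
t=10.000: state=(0.681, 1.513)
t=11.000: state=(0.176, 1.500)
t=12.000: state=(-0.968, 1.387)
t=13.000: state=(-1.870, 1.136)
t=14.000: state=(-1.888, 0.867)
t=15.000: state=(-1.799, 0.634)
t=16.000: state=(-1.704, 0.439)
t=17.000: state=(-1.610, 0.276)
t=17.080: state=(-1.603, 0.265)
largest grid value and its neighbours: v(2.640)=1.81759, v(2.660)=1.81770, v(2.680)=1.81770
parabola through these three points peaks at t≈2.670 with v≈1.81772

max v = 1.818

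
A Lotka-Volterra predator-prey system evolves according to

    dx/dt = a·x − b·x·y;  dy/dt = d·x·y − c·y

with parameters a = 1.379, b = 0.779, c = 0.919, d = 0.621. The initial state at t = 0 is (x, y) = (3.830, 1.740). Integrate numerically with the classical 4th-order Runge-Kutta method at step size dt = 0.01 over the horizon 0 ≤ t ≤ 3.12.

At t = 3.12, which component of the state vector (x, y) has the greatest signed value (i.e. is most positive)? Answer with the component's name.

t=0.000: state=(3.830, 1.740)
step 1 (dt=0.01): k1=(0.090, 2.539), k2=(0.052, 2.558), k3=(0.052, 2.558), k4=(0.014, 2.577); state += dt/6·(k1+2k2+2k3+k4)
t=0.010: state=(3.831, 1.766)
t=0.020: state=(3.830, 1.792)
t=0.030: state=(3.829, 1.818)
continuing one RK4 step at a time; state shown every 20 steps (Δt=0.2):
t=0.200: state=(3.685, 2.317)
t=0.400: state=(3.217, 2.968)
t=0.600: state=(2.548, 3.537)
t=0.800: state=(1.878, 3.871)
t=1.000: state=(1.344, 3.927)
t=1.200: state=(0.970, 3.767)
t=1.400: state=(0.726, 3.479)
t=1.600: state=(0.571, 3.135)
t=1.800: state=(0.475, 2.783)
t=2.000: state=(0.416, 2.446)
t=2.200: state=(0.384, 2.139)
t=2.400: state=(0.370, 1.865)
t=2.600: state=(0.372, 1.625)
t=2.800: state=(0.387, 1.417)
t=3.000: state=(0.415, 1.239)
t=3.120: state=(0.438, 1.145)
compare at T: x=0.438, y=1.145

largest component: y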